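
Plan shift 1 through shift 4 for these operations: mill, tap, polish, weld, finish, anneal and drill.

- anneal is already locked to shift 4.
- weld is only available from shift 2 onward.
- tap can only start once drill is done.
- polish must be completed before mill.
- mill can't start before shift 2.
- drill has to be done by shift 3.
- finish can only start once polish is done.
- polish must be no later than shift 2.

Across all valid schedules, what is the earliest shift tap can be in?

Precedence pushes tap to at least shift 2.
tap at shift 2 is achievable: weld in shift 2, mill in shift 2, tap in shift 2, drill in shift 1, polish in shift 1, anneal in shift 4, finish in shift 2.

shift 2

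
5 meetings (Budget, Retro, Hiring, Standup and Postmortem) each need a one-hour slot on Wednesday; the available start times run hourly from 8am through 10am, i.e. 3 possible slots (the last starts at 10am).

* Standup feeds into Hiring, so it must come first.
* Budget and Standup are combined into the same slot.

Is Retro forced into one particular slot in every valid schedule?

Retro can be 8am (e.g. Postmortem in 8am, Budget in 8am, Standup in 8am, Hiring in 9am, Retro in 8am) or 9am (e.g. Postmortem in 8am, Standup in 8am, Hiring in 9am, Retro in 9am, Budget in 8am).

No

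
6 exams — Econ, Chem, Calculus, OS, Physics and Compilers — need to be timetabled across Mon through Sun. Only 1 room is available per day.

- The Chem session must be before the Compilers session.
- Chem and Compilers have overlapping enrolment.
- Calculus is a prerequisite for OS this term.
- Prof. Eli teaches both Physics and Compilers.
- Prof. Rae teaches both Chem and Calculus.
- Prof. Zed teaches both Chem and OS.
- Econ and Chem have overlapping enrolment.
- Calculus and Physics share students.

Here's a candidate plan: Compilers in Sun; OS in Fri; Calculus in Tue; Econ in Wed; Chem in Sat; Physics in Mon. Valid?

Yes, all constraints hold

The Chem session must be before the Compilers session — holds.
Prof. Rae teaches both Chem and Calculus — holds.
Chem and Compilers have overlapping enrolment — holds.
Calculus is a prerequisite for OS this term — holds.
Prof. Eli teaches both Physics and Compilers — holds.
Calculus and Physics share students — holds.
Econ and Chem have overlapping enrolment — holds.
Only 1 room is available per day — holds.
Prof. Zed teaches both Chem and OS — holds.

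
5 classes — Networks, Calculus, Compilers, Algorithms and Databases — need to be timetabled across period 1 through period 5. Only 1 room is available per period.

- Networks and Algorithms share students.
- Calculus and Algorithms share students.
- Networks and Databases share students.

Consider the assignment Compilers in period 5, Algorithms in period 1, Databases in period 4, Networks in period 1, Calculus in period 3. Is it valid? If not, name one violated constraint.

Invalid. Networks and Algorithms share students.

Networks and Databases share students — holds.
Calculus and Algorithms share students — holds.
Only 1 room is available per period — violated.
Networks and Algorithms share students — violated.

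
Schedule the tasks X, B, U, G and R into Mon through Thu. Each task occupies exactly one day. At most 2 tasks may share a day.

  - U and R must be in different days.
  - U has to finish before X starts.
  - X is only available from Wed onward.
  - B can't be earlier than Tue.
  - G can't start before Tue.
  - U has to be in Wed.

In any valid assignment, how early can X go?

Thu

X is available from Wed; precedence pushes X to at least Thu.
X at Thu is achievable: R=Mon; U=Wed; X=Thu; G=Tue; B=Tue.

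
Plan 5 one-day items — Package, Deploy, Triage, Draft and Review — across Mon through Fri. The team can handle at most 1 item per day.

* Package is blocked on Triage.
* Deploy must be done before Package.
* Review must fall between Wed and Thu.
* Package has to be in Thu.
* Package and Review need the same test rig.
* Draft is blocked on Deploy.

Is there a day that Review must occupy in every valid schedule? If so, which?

Review's window is Wed–Thu.
Package is fixed at Thu, and Review can't share a day with Package.
So Review must be Wed.

Wed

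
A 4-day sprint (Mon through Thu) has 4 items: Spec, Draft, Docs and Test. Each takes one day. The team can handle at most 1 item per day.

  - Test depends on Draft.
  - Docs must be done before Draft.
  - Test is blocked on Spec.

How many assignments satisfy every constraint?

Enumerating: Docs -> Mon, Draft -> Tue, Spec -> Wed, Test -> Thu | Docs -> Tue; Spec -> Mon; Test -> Thu; Draft -> Wed | Draft in Wed, Test in Thu, Docs in Mon, Spec in Tue.

3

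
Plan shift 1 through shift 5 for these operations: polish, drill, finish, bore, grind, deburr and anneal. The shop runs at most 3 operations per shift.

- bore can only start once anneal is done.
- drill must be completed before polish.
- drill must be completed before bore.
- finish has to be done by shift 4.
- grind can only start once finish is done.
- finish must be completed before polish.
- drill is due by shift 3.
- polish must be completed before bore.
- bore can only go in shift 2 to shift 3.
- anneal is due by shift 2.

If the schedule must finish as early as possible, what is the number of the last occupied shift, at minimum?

The precedence chain requires at least 3 distinct shifts.
With at most 3 per shift and 7 operations, at least 3 shifts are needed.
3 works (last occupied shift: shift 3): for example anneal -> shift 1; grind -> shift 2; bore -> shift 3; polish -> shift 2; drill -> shift 1; finish -> shift 1; deburr -> shift 2.

shift 3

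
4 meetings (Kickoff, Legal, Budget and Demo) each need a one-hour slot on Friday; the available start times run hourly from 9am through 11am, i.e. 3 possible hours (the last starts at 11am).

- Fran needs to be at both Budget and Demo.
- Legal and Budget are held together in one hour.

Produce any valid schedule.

Kickoff=9am, Demo=10am, Legal=9am, Budget=9am

Checking: Budget(9am) != Demo(10am); Legal = Budget = 9am.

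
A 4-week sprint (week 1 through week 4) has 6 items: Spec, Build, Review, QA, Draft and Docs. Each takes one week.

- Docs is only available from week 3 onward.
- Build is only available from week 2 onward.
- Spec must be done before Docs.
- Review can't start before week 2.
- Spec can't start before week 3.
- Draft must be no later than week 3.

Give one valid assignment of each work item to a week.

Review in week 2, QA in week 1, Draft in week 1, Docs in week 4, Build in week 2, Spec in week 3

Checking: Spec(week 3) before Docs(week 4); Spec=week 3 in [week 3,week 4]; Draft=week 1 in [week 1,week 3]; Docs=week 4 in [week 3,week 4]; Review=week 2 in [week 2,week 4]; Build=week 2 in [week 2,week 4].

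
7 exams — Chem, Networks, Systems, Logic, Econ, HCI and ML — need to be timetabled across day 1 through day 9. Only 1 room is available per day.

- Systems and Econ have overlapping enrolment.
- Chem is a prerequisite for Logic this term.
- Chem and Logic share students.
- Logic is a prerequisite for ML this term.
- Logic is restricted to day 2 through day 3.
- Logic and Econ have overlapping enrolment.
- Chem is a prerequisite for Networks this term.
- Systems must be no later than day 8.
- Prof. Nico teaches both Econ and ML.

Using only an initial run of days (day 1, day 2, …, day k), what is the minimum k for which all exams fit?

7

The precedence chain requires at least 3 distinct days.
With at most 1 per day and 7 exams, at least 7 days are needed.
7 works (last occupied day: day 7): for example ML=day 4, Networks=day 3, Logic=day 2, Econ=day 6, HCI=day 7, Chem=day 1, Systems=day 5.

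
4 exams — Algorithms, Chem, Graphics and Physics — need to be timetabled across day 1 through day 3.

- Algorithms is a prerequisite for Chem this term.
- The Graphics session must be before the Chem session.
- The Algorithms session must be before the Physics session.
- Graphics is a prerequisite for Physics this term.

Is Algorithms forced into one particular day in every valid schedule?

No

Algorithms can be day 1 (e.g. Algorithms -> day 1; Chem -> day 2; Physics -> day 2; Graphics -> day 1) or day 2 (e.g. Graphics in day 1, Physics in day 3, Chem in day 3, Algorithms in day 2).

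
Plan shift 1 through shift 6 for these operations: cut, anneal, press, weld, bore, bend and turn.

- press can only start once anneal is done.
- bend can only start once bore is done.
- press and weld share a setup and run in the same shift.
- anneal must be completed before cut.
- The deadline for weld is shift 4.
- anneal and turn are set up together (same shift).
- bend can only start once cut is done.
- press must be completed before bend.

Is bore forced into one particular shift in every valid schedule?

bore can be shift 1 (e.g. press -> shift 2, anneal -> shift 1, bore -> shift 1, turn -> shift 1, bend -> shift 3, cut -> shift 2, weld -> shift 2) or shift 2 (e.g. turn -> shift 1; bore -> shift 2; anneal -> shift 1; weld -> shift 2; cut -> shift 2; bend -> shift 3; press -> shift 2).

No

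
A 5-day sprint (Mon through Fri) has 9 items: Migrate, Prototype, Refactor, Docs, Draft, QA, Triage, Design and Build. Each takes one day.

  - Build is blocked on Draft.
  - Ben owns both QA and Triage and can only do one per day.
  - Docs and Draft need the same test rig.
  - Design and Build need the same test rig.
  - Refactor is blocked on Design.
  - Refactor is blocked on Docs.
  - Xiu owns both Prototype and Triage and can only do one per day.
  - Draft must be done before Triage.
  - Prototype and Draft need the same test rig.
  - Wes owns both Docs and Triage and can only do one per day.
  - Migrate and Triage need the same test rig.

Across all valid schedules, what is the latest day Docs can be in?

Thu

Downstream work caps Docs at Thu.
Docs at Thu is achievable: Build=Tue; Triage=Tue; Migrate=Mon; Refactor=Fri; Draft=Mon; Design=Mon; Docs=Thu; Prototype=Wed; QA=Mon.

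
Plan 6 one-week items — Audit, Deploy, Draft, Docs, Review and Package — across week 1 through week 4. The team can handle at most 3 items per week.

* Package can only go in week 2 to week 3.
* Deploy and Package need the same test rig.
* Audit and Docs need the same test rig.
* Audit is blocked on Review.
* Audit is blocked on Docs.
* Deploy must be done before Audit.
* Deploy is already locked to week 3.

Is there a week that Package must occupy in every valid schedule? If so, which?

week 2

Package's window is week 2–week 3.
Deploy is fixed at week 3, and Package can't share a week with Deploy.
So Package must be week 2.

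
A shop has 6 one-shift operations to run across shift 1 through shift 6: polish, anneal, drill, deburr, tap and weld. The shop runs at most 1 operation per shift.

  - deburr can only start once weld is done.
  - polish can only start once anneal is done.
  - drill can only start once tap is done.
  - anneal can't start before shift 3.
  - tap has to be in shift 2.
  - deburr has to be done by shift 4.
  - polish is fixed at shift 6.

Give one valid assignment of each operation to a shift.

weld -> shift 1; anneal -> shift 3; drill -> shift 5; polish -> shift 6; tap -> shift 2; deburr -> shift 4

Checking: anneal(shift 3) before polish(shift 6); weld(shift 1) before deburr(shift 4); tap(shift 2) before drill(shift 5); deburr=shift 4 in [shift 1,shift 4]; tap=shift 2 in [shift 2,shift 2]; anneal=shift 3 in [shift 3,shift 6]; polish=shift 6 in [shift 6,shift 6]; max 1 per shift (cap 1).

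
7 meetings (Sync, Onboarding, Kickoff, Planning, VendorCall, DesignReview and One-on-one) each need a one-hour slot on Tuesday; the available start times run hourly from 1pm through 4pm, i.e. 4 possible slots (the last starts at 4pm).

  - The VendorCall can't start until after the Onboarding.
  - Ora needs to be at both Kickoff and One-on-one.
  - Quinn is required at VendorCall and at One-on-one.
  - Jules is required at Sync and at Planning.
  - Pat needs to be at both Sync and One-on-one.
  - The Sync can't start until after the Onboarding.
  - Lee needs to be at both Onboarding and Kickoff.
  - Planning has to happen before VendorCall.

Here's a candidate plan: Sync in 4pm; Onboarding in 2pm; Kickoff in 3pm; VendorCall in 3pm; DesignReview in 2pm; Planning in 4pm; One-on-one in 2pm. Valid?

No — it violates: Planning has to happen before VendorCall

Planning has to happen before VendorCall — violated.
Lee needs to be at both Onboarding and Kickoff — holds.
The Sync can't start until after the Onboarding — holds.
Ora needs to be at both Kickoff and One-on-one — holds.
The VendorCall can't start until after the Onboarding — holds.
Jules is required at Sync and at Planning — violated.
Quinn is required at VendorCall and at One-on-one — holds.
Pat needs to be at both Sync and One-on-one — holds.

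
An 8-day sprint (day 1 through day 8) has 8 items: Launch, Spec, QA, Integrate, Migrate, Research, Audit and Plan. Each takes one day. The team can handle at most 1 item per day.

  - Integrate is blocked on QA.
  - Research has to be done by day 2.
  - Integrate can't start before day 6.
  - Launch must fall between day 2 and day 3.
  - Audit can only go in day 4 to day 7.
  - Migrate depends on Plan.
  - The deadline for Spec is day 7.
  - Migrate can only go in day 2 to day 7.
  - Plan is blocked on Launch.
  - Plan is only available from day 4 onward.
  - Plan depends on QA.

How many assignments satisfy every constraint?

48

Splitting on Launch: it can be day 2 (16), day 3 (32). Listing each branch's schedules as (Spec, QA, Integrate, Migrate, Research, Audit, Plan) by day number:
Launch=day 2: (3,4,8,6,1,7,5) (3,4,8,7,1,5,6) (3,4,8,7,1,6,5) (3,5,8,7,1,4,6) (4,3,8,6,1,7,5) (4,3,8,7,1,5,6) (4,3,8,7,1,6,5) (5,3,8,6,1,7,4) (5,3,8,7,1,4,6) (5,3,8,7,1,6,4) (6,3,8,5,1,7,4) (6,3,8,7,1,4,5) (6,3,8,7,1,5,4) (7,3,8,5,1,6,4) (7,3,8,6,1,4,5) (7,3,8,6,1,5,4) — 16.
Launch=day 3: (1,4,8,6,2,7,5) (1,4,8,7,2,5,6) (1,4,8,7,2,6,5) (1,5,8,7,2,4,6) (2,4,8,6,1,7,5) (2,4,8,7,1,5,6) (2,4,8,7,1,6,5) (2,5,8,7,1,4,6) (4,1,8,6,2,7,5) (4,1,8,7,2,5,6) (4,1,8,7,2,6,5) (4,2,8,6,1,7,5) (4,2,8,7,1,5,6) (4,2,8,7,1,6,5) (5,1,8,6,2,7,4) (5,1,8,7,2,4,6) (5,1,8,7,2,6,4) (5,2,8,6,1,7,4) (5,2,8,7,1,4,6) (5,2,8,7,1,6,4) (6,1,8,5,2,7,4) (6,1,8,7,2,4,5) (6,1,8,7,2,5,4) (6,2,8,5,1,7,4) (6,2,8,7,1,4,5) (6,2,8,7,1,5,4) (7,1,8,5,2,6,4) (7,1,8,6,2,4,5) (7,1,8,6,2,5,4) (7,2,8,5,1,6,4) (7,2,8,6,1,4,5) (7,2,8,6,1,5,4) — 32.
Summing: 16 + 32 = 48.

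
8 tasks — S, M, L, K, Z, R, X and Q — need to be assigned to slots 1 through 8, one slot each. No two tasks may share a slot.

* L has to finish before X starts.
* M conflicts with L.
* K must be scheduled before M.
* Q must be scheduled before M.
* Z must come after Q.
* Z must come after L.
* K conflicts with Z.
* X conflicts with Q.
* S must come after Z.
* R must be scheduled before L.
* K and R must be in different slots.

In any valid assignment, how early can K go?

1

Downstream work caps K at 7.
K at 1 is achievable: Q -> 4; S -> 7; K -> 1; M -> 6; L -> 3; Z -> 5; R -> 2; X -> 8.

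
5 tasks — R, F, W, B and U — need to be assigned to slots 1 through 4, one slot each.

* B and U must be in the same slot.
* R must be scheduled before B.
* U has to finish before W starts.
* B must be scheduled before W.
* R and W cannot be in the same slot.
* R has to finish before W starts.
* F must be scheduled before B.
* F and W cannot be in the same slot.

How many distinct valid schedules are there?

Splitting on R: it can be 1 (4), 2 (2). Listing each branch's schedules as (F, W, B, U):
R=1: (1,3,2,2) (1,4,2,2) (1,4,3,3) (2,4,3,3) — 4.
R=2: (1,4,3,3) (2,4,3,3) — 2.
Summing: 4 + 2 = 6.

6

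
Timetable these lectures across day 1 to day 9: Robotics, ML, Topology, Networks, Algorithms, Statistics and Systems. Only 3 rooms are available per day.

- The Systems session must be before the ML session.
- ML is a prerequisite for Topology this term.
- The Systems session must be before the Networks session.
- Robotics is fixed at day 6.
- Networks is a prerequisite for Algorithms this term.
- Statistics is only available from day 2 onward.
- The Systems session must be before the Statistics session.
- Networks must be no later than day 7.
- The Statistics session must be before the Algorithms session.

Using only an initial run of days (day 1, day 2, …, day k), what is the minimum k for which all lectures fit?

The precedence chain requires at least 3 distinct days.
With at most 3 per day and 7 lectures, at least 3 days are needed.
Robotics can't be placed before day 6, so the schedule must run through at least day 6.
6 works (last occupied day: day 6): for example Statistics -> day 2; Robotics -> day 6; Networks -> day 2; ML -> day 2; Topology -> day 3; Systems -> day 1; Algorithms -> day 3.

6 days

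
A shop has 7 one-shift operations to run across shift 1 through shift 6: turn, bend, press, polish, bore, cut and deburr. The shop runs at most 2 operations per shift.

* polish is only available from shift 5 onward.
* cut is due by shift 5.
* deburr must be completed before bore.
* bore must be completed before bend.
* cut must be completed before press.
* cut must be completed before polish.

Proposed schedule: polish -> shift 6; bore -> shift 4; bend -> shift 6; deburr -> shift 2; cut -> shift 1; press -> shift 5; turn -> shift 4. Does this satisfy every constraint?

Valid

cut must be completed before press — holds.
cut is due by shift 5 — holds.
cut must be completed before polish — holds.
bore must be completed before bend — holds.
polish is only available from shift 5 onward — holds.
The shop runs at most 2 operations per shift — holds.
deburr must be completed before bore — holds.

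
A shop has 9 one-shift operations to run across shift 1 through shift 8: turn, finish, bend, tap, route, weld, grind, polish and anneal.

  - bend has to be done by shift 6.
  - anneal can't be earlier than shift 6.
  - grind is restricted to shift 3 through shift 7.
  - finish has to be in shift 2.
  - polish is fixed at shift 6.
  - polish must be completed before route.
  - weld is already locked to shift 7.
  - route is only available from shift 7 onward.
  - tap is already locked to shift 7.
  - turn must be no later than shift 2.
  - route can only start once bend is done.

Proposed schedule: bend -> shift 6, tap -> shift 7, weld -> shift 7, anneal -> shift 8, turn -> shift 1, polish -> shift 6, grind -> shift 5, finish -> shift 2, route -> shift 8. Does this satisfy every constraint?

polish is fixed at shift 6 — holds.
route is only available from shift 7 onward — holds.
finish has to be in shift 2 — holds.
weld is already locked to shift 7 — holds.
grind is restricted to shift 3 through shift 7 — holds.
anneal can't be earlier than shift 6 — holds.
bend has to be done by shift 6 — holds.
route can only start once bend is done — holds.
polish must be completed before route — holds.
turn must be no later than shift 2 — holds.
tap is already locked to shift 7 — holds.

Yes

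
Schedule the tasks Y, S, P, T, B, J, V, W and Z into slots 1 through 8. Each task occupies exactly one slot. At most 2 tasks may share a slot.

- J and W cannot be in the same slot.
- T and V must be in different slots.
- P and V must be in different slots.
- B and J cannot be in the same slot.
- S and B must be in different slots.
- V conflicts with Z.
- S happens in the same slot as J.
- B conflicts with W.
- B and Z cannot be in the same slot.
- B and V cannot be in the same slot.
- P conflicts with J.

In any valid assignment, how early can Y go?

Y at 1 is achievable: V -> 4, Y -> 1, P -> 1, W -> 4, T -> 3, J -> 2, Z -> 5, B -> 3, S -> 2.

1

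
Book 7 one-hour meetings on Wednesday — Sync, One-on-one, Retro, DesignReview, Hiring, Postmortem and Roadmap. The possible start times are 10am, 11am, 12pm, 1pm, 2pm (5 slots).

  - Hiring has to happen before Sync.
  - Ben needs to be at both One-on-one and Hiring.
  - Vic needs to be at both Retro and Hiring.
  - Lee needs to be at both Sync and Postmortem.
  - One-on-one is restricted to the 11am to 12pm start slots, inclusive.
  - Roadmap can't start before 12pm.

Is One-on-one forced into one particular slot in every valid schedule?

One-on-one can be 11am (e.g. Hiring=10am, Retro=11am, One-on-one=11am, Postmortem=10am, Roadmap=12pm, Sync=11am, DesignReview=10am) or 12pm (e.g. Retro -> 11am; One-on-one -> 12pm; Sync -> 11am; DesignReview -> 10am; Hiring -> 10am; Postmortem -> 10am; Roadmap -> 12pm).

No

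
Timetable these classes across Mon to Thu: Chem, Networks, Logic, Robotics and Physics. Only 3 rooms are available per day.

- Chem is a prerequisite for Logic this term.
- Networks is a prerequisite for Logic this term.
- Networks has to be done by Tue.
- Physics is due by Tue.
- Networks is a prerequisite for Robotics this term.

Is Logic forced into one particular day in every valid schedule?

No

Logic can be Tue (e.g. Chem -> Mon; Robotics -> Tue; Networks -> Mon; Logic -> Tue; Physics -> Mon) or Wed (e.g. Physics=Mon; Robotics=Tue; Chem=Mon; Networks=Mon; Logic=Wed).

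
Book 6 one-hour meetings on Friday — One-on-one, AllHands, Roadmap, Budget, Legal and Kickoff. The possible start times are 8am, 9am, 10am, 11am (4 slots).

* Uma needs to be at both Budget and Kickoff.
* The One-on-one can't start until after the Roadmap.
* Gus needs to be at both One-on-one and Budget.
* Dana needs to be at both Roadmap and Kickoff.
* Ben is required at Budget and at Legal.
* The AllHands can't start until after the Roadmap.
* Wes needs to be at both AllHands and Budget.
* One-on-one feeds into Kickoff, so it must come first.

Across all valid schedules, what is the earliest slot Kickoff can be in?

10am

Precedence pushes Kickoff to at least 10am.
Kickoff at 10am is achievable: One-on-one -> 9am, Kickoff -> 10am, AllHands -> 9am, Budget -> 8am, Roadmap -> 8am, Legal -> 9am.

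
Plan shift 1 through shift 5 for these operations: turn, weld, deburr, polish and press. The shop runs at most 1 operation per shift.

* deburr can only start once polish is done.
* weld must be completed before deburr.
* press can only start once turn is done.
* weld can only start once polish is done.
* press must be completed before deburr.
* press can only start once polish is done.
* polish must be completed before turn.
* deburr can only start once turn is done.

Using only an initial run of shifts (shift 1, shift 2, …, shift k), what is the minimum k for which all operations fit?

The precedence chain requires at least 4 distinct shifts.
With at most 1 per shift and 5 operations, at least 5 shifts are needed.
5 works (last occupied shift: shift 5): for example weld in shift 4, press in shift 3, polish in shift 1, turn in shift 2, deburr in shift 5.

5 shifts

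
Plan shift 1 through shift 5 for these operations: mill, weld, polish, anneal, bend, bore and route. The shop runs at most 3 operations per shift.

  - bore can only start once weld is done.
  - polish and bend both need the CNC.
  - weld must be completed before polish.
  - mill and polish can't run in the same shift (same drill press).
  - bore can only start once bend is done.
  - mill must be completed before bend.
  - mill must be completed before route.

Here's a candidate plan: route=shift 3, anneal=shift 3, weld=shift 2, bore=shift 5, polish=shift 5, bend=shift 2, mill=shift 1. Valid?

Valid

weld must be completed before polish — holds.
polish and bend both need the CNC — holds.
bore can only start once bend is done — holds.
mill must be completed before bend — holds.
The shop runs at most 3 operations per shift — holds.
bore can only start once weld is done — holds.
mill and polish can't run in the same shift (same drill press) — holds.
mill must be completed before route — holds.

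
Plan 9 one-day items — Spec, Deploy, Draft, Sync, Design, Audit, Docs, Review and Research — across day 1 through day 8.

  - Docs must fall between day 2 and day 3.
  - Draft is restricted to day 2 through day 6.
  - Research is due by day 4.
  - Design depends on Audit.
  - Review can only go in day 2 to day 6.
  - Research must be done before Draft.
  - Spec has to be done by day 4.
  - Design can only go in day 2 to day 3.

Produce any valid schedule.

Draft -> day 2; Design -> day 2; Docs -> day 2; Deploy -> day 1; Review -> day 2; Audit -> day 1; Sync -> day 1; Spec -> day 1; Research -> day 1

Checking: Research(day 1) before Draft(day 2); Audit(day 1) before Design(day 2); Spec=day 1 in [day 1,day 4]; Research=day 1 in [day 1,day 4]; Design=day 2 in [day 2,day 3]; Docs=day 2 in [day 2,day 3]; Review=day 2 in [day 2,day 6]; Draft=day 2 in [day 2,day 6].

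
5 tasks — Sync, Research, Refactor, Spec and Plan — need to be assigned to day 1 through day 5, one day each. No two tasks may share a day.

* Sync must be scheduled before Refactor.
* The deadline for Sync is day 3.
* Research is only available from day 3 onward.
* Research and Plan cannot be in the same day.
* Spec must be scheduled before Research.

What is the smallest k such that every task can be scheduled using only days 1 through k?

The precedence chain requires at least 2 distinct days.
With at most 1 per day and 5 tasks, at least 5 days are needed.
Research can't be placed before day 3, so the schedule must run through at least day 3.
5 works (last occupied day: day 5): for example Refactor in day 4, Research in day 3, Sync in day 1, Plan in day 5, Spec in day 2.

5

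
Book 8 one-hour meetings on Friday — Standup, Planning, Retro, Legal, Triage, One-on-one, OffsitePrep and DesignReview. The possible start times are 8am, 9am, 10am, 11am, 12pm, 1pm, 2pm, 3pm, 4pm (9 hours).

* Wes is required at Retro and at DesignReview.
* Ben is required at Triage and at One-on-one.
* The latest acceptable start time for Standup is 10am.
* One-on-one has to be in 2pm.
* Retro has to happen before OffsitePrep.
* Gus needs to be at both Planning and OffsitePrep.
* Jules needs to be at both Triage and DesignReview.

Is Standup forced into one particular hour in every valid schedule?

Standup can be 8am (e.g. Legal=8am; OffsitePrep=9am; One-on-one=2pm; Planning=8am; DesignReview=9am; Triage=8am; Standup=8am; Retro=8am) or 9am (e.g. Planning=8am, One-on-one=2pm, Legal=8am, OffsitePrep=9am, Standup=9am, Triage=8am, Retro=8am, DesignReview=9am).

No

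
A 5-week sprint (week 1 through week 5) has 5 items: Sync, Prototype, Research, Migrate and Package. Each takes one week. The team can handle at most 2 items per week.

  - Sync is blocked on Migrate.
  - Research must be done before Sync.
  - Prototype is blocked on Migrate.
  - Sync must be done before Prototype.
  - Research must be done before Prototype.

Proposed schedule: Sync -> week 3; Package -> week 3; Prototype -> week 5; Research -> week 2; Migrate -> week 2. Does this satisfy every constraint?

Valid

The team can handle at most 2 items per week — holds.
Research must be done before Prototype — holds.
Sync must be done before Prototype — holds.
Prototype is blocked on Migrate — holds.
Sync is blocked on Migrate — holds.
Research must be done before Sync — holds.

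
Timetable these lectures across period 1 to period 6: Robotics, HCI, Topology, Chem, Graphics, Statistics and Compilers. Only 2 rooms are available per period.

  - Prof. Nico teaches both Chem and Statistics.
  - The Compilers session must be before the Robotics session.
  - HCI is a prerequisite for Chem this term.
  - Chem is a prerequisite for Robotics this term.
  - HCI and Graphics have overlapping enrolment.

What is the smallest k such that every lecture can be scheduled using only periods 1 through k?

The precedence chain requires at least 3 distinct periods.
With at most 2 per period and 7 lectures, at least 4 periods are needed.
4 works (last occupied period: period 4): for example Topology in period 2; Graphics in period 3; Statistics in period 4; Chem in period 2; HCI in period 1; Compilers in period 1; Robotics in period 3.

4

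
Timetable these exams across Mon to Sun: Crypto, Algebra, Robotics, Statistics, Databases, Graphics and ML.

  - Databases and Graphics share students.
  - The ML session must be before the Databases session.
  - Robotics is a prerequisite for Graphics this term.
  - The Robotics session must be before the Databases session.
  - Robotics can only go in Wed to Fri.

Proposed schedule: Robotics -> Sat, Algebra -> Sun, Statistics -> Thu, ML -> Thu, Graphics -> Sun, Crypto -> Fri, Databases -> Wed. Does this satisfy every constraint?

No — it violates: The Robotics session must be before the Databases session

The Robotics session must be before the Databases session — violated.
The ML session must be before the Databases session — violated.
Databases and Graphics share students — holds.
Robotics can only go in Wed to Fri — violated.
Robotics is a prerequisite for Graphics this term — holds.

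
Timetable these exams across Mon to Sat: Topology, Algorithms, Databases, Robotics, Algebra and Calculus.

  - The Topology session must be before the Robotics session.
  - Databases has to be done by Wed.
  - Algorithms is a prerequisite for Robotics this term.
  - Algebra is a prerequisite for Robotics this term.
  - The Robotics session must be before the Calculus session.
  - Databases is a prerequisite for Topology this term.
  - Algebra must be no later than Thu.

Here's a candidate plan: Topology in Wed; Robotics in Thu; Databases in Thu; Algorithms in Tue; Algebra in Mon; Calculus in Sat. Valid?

No — it violates: Databases has to be done by Wed

The Topology session must be before the Robotics session — holds.
Algebra is a prerequisite for Robotics this term — holds.
The Robotics session must be before the Calculus session — holds.
Databases is a prerequisite for Topology this term — violated.
Algebra must be no later than Thu — holds.
Databases has to be done by Wed — violated.
Algorithms is a prerequisite for Robotics this term — holds.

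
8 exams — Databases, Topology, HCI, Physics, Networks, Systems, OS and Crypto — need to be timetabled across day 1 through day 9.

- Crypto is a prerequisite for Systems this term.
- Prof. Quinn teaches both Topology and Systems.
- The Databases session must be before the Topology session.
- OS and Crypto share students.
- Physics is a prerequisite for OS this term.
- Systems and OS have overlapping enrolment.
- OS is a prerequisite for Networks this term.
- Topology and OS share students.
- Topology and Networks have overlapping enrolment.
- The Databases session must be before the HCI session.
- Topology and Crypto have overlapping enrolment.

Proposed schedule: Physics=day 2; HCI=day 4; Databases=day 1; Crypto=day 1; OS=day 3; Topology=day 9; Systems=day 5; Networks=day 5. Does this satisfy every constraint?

Crypto is a prerequisite for Systems this term — holds.
The Databases session must be before the Topology session — holds.
The Databases session must be before the HCI session — holds.
Prof. Quinn teaches both Topology and Systems — holds.
Topology and Crypto have overlapping enrolment — holds.
Topology and OS share students — holds.
OS and Crypto share students — holds.
Systems and OS have overlapping enrolment — holds.
Topology and Networks have overlapping enrolment — holds.
OS is a prerequisite for Networks this term — holds.
Physics is a prerequisite for OS this term — holds.

Yes, all constraints hold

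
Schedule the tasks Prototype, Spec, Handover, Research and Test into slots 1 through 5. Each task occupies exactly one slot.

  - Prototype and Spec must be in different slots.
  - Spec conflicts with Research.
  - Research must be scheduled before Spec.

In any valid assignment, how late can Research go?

4

Downstream work caps Research at 4.
Research at 4 is achievable: Test -> 1; Spec -> 5; Prototype -> 1; Handover -> 1; Research -> 4.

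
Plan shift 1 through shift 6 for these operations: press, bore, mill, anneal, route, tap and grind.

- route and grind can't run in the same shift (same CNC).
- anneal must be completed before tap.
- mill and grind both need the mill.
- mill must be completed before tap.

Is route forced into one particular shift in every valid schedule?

No

route can be shift 1 (e.g. route=shift 1; grind=shift 2; mill=shift 1; press=shift 1; bore=shift 1; tap=shift 2; anneal=shift 1) or shift 2 (e.g. tap=shift 2; anneal=shift 1; route=shift 2; bore=shift 1; press=shift 1; grind=shift 3; mill=shift 1).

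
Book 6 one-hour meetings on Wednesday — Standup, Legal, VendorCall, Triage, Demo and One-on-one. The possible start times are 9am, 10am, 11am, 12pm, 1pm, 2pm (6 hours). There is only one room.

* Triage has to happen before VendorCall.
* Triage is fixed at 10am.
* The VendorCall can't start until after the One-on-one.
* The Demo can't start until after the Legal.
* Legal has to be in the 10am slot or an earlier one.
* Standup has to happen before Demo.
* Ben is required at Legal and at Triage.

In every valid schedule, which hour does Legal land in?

Legal's window is 9am–10am.
Triage is fixed at 10am, and Legal can't share a hour with Triage.
So Legal must be 9am.

9am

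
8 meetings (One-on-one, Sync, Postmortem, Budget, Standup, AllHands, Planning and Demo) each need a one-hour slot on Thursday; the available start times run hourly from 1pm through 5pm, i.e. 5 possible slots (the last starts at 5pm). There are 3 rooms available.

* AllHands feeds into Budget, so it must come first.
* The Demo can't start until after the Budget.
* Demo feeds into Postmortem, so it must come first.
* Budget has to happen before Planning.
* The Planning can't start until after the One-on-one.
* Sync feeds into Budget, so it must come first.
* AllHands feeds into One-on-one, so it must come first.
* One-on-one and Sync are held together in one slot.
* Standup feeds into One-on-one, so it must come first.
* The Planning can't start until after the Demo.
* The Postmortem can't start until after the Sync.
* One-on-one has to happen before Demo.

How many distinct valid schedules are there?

1

Enumerating: Planning=5pm, Sync=2pm, Budget=3pm, One-on-one=2pm, Postmortem=5pm, AllHands=1pm, Demo=4pm, Standup=1pm.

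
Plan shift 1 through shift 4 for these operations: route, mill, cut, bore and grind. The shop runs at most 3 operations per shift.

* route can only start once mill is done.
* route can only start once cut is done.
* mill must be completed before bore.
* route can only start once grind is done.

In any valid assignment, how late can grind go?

shift 3

Downstream work caps grind at shift 3.
grind at shift 3 is achievable: bore in shift 2; grind in shift 3; mill in shift 1; route in shift 4; cut in shift 1.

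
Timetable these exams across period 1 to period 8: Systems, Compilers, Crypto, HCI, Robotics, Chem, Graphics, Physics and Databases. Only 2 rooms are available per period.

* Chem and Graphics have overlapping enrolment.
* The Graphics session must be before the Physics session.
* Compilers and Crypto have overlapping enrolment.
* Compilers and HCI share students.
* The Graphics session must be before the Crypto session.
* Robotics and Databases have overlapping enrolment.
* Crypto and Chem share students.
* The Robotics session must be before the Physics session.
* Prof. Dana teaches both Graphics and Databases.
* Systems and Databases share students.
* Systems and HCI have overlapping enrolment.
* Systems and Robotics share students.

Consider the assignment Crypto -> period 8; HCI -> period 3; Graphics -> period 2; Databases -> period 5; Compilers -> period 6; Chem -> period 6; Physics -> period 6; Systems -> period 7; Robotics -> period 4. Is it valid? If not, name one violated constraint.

No — it violates: Only 2 rooms are available per period

Compilers and HCI share students — holds.
Systems and HCI have overlapping enrolment — holds.
Robotics and Databases have overlapping enrolment — holds.
Compilers and Crypto have overlapping enrolment — holds.
The Graphics session must be before the Crypto session — holds.
Chem and Graphics have overlapping enrolment — holds.
Only 2 rooms are available per period — violated.
The Graphics session must be before the Physics session — holds.
Systems and Databases share students — holds.
Prof. Dana teaches both Graphics and Databases — holds.
The Robotics session must be before the Physics session — holds.
Crypto and Chem share students — holds.
Systems and Robotics share students — holds.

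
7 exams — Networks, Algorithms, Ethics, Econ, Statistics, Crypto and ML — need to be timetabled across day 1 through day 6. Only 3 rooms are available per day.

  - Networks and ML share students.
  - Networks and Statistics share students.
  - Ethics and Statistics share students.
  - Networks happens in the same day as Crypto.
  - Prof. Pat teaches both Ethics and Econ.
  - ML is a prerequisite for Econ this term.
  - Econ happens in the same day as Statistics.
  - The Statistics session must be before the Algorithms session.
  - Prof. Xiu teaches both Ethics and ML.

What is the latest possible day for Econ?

Precedence pushes Econ to at least day 2; Econ must be in the same day as Statistics, which can't be after day 5, so Econ is at most day 5.
Econ at day 5 is achievable: Ethics=day 2, Econ=day 5, Crypto=day 2, ML=day 1, Networks=day 2, Statistics=day 5, Algorithms=day 6.

day 5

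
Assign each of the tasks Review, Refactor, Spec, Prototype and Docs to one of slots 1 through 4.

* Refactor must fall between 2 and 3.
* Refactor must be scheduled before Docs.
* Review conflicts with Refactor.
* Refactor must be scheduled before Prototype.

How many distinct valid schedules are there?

Splitting on Review: it can be 1 (20), 2 (4), 3 (16), 4 (20). Listing each branch's schedules as (Refactor, Spec, Prototype, Docs):
Review=1: (2,1,3,3) (2,1,3,4) (2,1,4,3) (2,1,4,4) (2,2,3,3) (2,2,3,4) (2,2,4,3) (2,2,4,4) (2,3,3,3) (2,3,3,4) (2,3,4,3) (2,3,4,4) (2,4,3,3) (2,4,3,4) (2,4,4,3) (2,4,4,4) (3,1,4,4) (3,2,4,4) (3,3,4,4) (3,4,4,4) — 20.
Review=2: (3,1,4,4) (3,2,4,4) (3,3,4,4) (3,4,4,4) — 4.
Review=3: (2,1,3,3) (2,1,3,4) (2,1,4,3) (2,1,4,4) (2,2,3,3) (2,2,3,4) (2,2,4,3) (2,2,4,4) (2,3,3,3) (2,3,3,4) (2,3,4,3) (2,3,4,4) (2,4,3,3) (2,4,3,4) (2,4,4,3) (2,4,4,4) — 16.
Review=4: (2,1,3,3) (2,1,3,4) (2,1,4,3) (2,1,4,4) (2,2,3,3) (2,2,3,4) (2,2,4,3) (2,2,4,4) (2,3,3,3) (2,3,3,4) (2,3,4,3) (2,3,4,4) (2,4,3,3) (2,4,3,4) (2,4,4,3) (2,4,4,4) (3,1,4,4) (3,2,4,4) (3,3,4,4) (3,4,4,4) — 20.
Summing: 20 + 4 + 16 + 20 = 60.

60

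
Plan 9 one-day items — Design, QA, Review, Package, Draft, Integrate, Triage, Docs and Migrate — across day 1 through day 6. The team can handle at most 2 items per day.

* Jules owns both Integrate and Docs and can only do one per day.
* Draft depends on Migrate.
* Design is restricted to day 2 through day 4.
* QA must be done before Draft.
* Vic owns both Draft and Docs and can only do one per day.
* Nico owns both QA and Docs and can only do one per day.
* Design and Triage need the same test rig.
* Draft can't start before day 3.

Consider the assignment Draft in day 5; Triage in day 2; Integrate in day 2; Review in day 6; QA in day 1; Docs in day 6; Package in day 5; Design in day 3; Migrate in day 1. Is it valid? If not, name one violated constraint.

Vic owns both Draft and Docs and can only do one per day — holds.
Draft can't start before day 3 — holds.
Nico owns both QA and Docs and can only do one per day — holds.
Design and Triage need the same test rig — holds.
Design is restricted to day 2 through day 4 — holds.
QA must be done before Draft — holds.
The team can handle at most 2 items per day — holds.
Draft depends on Migrate — holds.
Jules owns both Integrate and Docs and can only do one per day — holds.

Yes, all constraints hold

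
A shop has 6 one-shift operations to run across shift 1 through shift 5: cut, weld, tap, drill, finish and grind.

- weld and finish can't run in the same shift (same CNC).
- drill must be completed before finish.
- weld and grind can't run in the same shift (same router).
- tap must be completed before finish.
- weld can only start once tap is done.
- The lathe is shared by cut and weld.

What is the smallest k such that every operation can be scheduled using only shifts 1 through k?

The precedence chain requires at least 2 distinct shifts.
Could 2 shifts be enough, i.e. nothing placed later than shift 2? No: finish must come after tap (at shift 1 or later) → {shift 2}; tap must come before finish (at shift 2 or earlier) → {shift 1}; weld must come after tap (at shift 1 or later) → {shift 2}; finish can't share with weld (shift 2) → nothing is left.
So 2 shifts is not enough.
3 works (last occupied shift: shift 3): for example tap in shift 1, cut in shift 1, weld in shift 3, grind in shift 1, drill in shift 1, finish in shift 2.

3 shifts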